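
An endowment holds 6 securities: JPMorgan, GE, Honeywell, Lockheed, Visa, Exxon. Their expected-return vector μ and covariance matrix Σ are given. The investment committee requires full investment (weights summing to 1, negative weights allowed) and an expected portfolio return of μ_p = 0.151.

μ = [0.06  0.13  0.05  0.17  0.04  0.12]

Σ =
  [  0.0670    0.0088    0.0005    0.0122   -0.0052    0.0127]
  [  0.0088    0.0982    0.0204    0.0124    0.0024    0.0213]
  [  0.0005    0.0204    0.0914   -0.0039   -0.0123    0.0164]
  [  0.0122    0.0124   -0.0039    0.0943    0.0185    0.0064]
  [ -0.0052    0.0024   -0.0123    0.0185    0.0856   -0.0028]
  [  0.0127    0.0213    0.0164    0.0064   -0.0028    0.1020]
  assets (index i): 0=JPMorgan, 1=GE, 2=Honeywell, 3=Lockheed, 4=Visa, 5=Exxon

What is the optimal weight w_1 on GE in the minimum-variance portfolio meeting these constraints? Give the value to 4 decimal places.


p=Σ⁻¹μ = [0.3582  0.8503  0.3027  1.5632  0.1975  0.8130]
q=Σ⁻¹𝟙 = [13.1421  4.5097  10.8585  5.8737  12.8237  5.4635]
a=μᵀp=0.518366  b=𝟙ᵀp=4.084808  c=𝟙ᵀq=52.671242  D=ac−b²=10.617311
λ₁=(c·0.151−b)/D = (52.671242·0.151−4.084808)/10.617311 = 0.364362
λ₂=(a−b·0.151)/D = (0.518366−4.084808·0.151)/10.617311 = -0.009272
w* = 0.364362·p + -0.009272·q:
  w_0 = 0.364362·0.3582 + -0.009272·13.1421 = 0.0087  (JPMorgan)
  w_1 = 0.364362·0.8503 + -0.009272·4.5097 = 0.2680  (GE)
  w_2 = 0.364362·0.3027 + -0.009272·10.8585 = 0.0096  (Honeywell)
  w_3 = 0.364362·1.5632 + -0.009272·5.8737 = 0.5151  (Lockheed)
  w_4 = 0.364362·0.1975 + -0.009272·12.8237 = -0.0470  (Visa)
  w_5 = 0.364362·0.8130 + -0.009272·5.4635 = 0.2456  (Exxon)
Σw_i=1.0000  μᵀw=0.1510
σ²=wᵀΣw=λ₁·μ_p+λ₂ = 0.364362·0.151 + -0.009272 = 0.045747 ≈ 0.0457

0.2680


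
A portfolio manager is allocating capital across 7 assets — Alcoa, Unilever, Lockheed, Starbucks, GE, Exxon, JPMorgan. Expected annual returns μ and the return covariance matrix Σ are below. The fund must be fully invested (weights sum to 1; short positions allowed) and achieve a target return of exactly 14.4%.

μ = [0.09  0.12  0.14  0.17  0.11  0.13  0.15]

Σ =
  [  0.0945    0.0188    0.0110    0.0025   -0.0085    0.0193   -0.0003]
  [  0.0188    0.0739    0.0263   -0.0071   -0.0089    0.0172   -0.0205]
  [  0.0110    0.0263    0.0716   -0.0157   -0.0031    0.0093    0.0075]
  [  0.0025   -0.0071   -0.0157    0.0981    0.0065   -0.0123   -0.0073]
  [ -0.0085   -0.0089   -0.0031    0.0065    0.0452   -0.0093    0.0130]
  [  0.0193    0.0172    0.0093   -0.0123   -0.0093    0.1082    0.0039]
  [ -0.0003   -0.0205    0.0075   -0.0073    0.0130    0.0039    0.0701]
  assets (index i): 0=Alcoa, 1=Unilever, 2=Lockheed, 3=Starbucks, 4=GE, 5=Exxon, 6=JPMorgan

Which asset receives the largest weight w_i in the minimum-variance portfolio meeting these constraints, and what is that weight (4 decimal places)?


Starbucks (0.2550)

u=Σ⁻¹μ = [0.3340  1.9100  1.4084  2.2497  2.2017  1.0788  2.3151]
v=Σ⁻¹𝟙 = [6.7310  14.8424  8.7901  13.0693  22.4898  7.8245  14.4491]
a=μᵀu=1.568580  b=𝟙ᵀu=11.497708  c=𝟙ᵀv=88.196268  D=ac−b²=6.145650
λ₁=(c·0.144−b)/D = (88.196268·0.144−11.497708)/6.145650 = 0.195676
λ₂=(a−b·0.144)/D = (1.568580−11.497708·0.144)/6.145650 = -0.014171
w* = 0.195676·u + -0.014171·v:
  w_0 = 0.195676·0.3340 + -0.014171·6.7310 = -0.0300  (Alcoa)
  w_1 = 0.195676·1.9100 + -0.014171·14.8424 = 0.1634  (Unilever)
  w_2 = 0.195676·1.4084 + -0.014171·8.7901 = 0.1510  (Lockheed)
  w_3 = 0.195676·2.2497 + -0.014171·13.0693 = 0.2550  (Starbucks)
  w_4 = 0.195676·2.2017 + -0.014171·22.4898 = 0.1121  (GE)
  w_5 = 0.195676·1.0788 + -0.014171·7.8245 = 0.1002  (Exxon)
  w_6 = 0.195676·2.3151 + -0.014171·14.4491 = 0.2482  (JPMorgan)
Σw_i=1.0000  μᵀw=0.1440
σ²=wᵀΣw=λ₁·μ_p+λ₂ = 0.195676·0.144 + -0.014171 = 0.014006 ≈ 0.0140


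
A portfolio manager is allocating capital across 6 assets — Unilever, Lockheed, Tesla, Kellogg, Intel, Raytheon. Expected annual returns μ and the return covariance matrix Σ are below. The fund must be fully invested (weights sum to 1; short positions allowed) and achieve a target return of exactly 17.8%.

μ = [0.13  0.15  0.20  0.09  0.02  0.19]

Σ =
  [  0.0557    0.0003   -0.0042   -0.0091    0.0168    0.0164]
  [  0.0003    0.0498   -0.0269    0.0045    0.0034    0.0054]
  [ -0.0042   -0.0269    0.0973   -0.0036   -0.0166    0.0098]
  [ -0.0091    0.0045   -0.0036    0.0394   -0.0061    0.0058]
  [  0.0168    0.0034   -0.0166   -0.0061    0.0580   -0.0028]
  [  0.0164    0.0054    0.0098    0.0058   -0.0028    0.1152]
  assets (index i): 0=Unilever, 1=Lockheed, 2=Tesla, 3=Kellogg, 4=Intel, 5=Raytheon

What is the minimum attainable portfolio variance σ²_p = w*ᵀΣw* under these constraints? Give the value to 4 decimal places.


p=Σ⁻¹μ = [2.6377  4.5727  3.5812  2.7061  0.6529  0.6344]
q=Σ⁻¹𝟙 = [18.0122  28.1449  23.3070  31.3636  20.4270  1.7317]
a=μᵀp=2.122185  b=𝟙ᵀp=14.785025  c=𝟙ᵀq=122.986484  D=ac−b²=42.403059
λ₁=(c·0.178−b)/D = (122.986484·0.178−14.785025)/42.403059 = 0.167596
λ₂=(a−b·0.178)/D = (2.122185−14.785025·0.178)/42.403059 = -0.012017
w* = 0.167596·p + -0.012017·q:
  w_0 = 0.167596·2.6377 + -0.012017·18.0122 = 0.2256  (Unilever)
  w_1 = 0.167596·4.5727 + -0.012017·28.1449 = 0.4281  (Lockheed)
  w_2 = 0.167596·3.5812 + -0.012017·23.3070 = 0.3201  (Tesla)
  w_3 = 0.167596·2.7061 + -0.012017·31.3636 = 0.0766  (Kellogg)
  w_4 = 0.167596·0.6529 + -0.012017·20.4270 = -0.1360  (Intel)
  w_5 = 0.167596·0.6344 + -0.012017·1.7317 = 0.0855  (Raytheon)
Σw_i=1.0000  μᵀw=0.1780
σ²=wᵀΣw=λ₁·μ_p+λ₂ = 0.167596·0.178 + -0.012017 = 0.017815 ≈ 0.0178

0.0178


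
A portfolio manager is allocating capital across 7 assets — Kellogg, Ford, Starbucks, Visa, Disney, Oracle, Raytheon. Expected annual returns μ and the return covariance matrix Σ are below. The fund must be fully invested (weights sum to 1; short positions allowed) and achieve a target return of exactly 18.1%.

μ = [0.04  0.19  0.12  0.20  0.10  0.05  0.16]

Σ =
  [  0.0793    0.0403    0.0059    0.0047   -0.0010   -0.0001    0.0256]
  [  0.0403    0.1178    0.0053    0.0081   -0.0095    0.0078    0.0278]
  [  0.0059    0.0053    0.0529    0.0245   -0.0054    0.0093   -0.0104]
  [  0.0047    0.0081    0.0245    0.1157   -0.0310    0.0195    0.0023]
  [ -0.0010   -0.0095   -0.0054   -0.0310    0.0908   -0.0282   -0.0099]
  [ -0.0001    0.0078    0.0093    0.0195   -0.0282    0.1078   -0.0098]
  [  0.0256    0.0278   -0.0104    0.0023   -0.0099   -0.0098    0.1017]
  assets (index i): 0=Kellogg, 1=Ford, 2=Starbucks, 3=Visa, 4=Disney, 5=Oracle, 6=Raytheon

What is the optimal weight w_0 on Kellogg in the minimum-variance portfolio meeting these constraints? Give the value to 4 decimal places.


-0.2465

x=Σ⁻¹μ = [-1.0713  1.4728  1.9289  1.7450  2.3671  0.6655  1.8927]
y=Σ⁻¹𝟙 = [5.5998  3.1973  16.6393  7.7336  20.3037  12.6427  12.2707]
a=μᵀx=1.390270  b=𝟙ᵀx=9.000725  c=𝟙ᵀy=78.387097  D=ac−b²=27.966144
λ₁=(c·0.181−b)/D = (78.387097·0.181−9.000725)/27.966144 = 0.185486
λ₂=(a−b·0.181)/D = (1.390270−9.000725·0.181)/27.966144 = -0.008541
w* = 0.185486·x + -0.008541·y:
  w_0 = 0.185486·-1.0713 + -0.008541·5.5998 = -0.2465  (Kellogg)
  w_1 = 0.185486·1.4728 + -0.008541·3.1973 = 0.2459  (Ford)
  w_2 = 0.185486·1.9289 + -0.008541·16.6393 = 0.2157  (Starbucks)
  w_3 = 0.185486·1.7450 + -0.008541·7.7336 = 0.2576  (Visa)
  w_4 = 0.185486·2.3671 + -0.008541·20.3037 = 0.2657  (Disney)
  w_5 = 0.185486·0.6655 + -0.008541·12.6427 = 0.0155  (Oracle)
  w_6 = 0.185486·1.8927 + -0.008541·12.2707 = 0.2463  (Raytheon)
Σw_i=1.0000  μᵀw=0.1810
σ²=wᵀΣw=λ₁·μ_p+λ₂ = 0.185486·0.181 + -0.008541 = 0.025032 ≈ 0.0250


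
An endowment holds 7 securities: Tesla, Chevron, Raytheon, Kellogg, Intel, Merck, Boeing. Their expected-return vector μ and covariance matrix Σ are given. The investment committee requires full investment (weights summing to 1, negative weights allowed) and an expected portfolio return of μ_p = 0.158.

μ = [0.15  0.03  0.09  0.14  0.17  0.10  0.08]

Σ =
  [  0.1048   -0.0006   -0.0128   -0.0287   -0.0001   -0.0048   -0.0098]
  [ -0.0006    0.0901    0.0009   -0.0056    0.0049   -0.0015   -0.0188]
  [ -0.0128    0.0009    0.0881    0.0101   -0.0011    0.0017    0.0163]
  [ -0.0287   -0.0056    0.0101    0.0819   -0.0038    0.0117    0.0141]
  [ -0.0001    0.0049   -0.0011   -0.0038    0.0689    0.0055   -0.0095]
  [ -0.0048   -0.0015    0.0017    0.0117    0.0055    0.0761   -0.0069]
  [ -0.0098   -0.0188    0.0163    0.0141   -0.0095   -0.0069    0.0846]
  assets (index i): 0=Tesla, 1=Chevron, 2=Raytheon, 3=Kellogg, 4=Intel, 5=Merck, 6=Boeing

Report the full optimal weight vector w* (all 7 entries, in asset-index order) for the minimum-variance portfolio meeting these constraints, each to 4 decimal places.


u=Σ⁻¹μ = [2.3126  0.5981  0.8906  2.2230  2.6465  1.0262  1.1852]
v=Σ⁻¹𝟙 = [16.6642  14.6255  9.0552  14.1921  15.5944  12.3879  15.6523]
a=μᵀu=1.403557  b=𝟙ᵀu=10.882273  c=𝟙ᵀv=98.171526  D=ac−b²=19.365471
λ₁=(c·0.158−b)/D = (98.171526·0.158−10.882273)/19.365471 = 0.239025
λ₂=(a−b·0.158)/D = (1.403557−10.882273·0.158)/19.365471 = -0.016310
w* = 0.239025·u + -0.016310·v:
  w_0 = 0.239025·2.3126 + -0.016310·16.6642 = 0.2810  (Tesla)
  w_1 = 0.239025·0.5981 + -0.016310·14.6255 = -0.0956  (Chevron)
  w_2 = 0.239025·0.8906 + -0.016310·9.0552 = 0.0652  (Raytheon)
  w_3 = 0.239025·2.2230 + -0.016310·14.1921 = 0.2999  (Kellogg)
  w_4 = 0.239025·2.6465 + -0.016310·15.5944 = 0.3782  (Intel)
  w_5 = 0.239025·1.0262 + -0.016310·12.3879 = 0.0433  (Merck)
  w_6 = 0.239025·1.1852 + -0.016310·15.6523 = 0.0280  (Boeing)
Σw_i=1.0000  μᵀw=0.1580
σ²=wᵀΣw=λ₁·μ_p+λ₂ = 0.239025·0.158 + -0.016310 = 0.021456 ≈ 0.0215

0.2810  -0.0956  0.0652  0.2999  0.3782  0.0433  0.0280


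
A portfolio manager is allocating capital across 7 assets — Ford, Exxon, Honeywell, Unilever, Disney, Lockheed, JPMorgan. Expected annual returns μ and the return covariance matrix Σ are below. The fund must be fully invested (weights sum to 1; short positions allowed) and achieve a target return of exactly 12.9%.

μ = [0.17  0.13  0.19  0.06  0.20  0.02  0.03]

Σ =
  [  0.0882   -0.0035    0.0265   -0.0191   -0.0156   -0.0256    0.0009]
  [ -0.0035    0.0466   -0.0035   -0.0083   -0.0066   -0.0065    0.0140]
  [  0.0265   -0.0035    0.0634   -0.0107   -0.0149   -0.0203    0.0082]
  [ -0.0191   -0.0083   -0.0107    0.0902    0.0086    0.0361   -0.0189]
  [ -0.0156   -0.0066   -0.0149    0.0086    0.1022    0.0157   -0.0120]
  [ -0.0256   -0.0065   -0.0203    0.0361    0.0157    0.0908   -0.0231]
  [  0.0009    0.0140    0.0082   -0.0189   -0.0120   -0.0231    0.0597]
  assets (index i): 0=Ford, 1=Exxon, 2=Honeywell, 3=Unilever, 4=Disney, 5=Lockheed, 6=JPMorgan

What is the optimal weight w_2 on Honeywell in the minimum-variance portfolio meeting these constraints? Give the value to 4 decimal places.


p=Σ⁻¹μ = [2.0975  3.8409  3.4687  1.3126  2.8249  0.9665  0.4511]
q=Σ⁻¹𝟙 = [18.0116  24.7687  18.9593  15.1104  15.3997  19.3991  23.4517]
a=μᵀp=2.191555  b=𝟙ᵀp=14.962278  c=𝟙ᵀq=135.100549  D=ac−b²=72.210445
λ₁=(c·0.129−b)/D = (135.100549·0.129−14.962278)/72.210445 = 0.034146
λ₂=(a−b·0.129)/D = (2.191555−14.962278·0.129)/72.210445 = 0.003620
w* = 0.034146·p + 0.003620·q:
  w_0 = 0.034146·2.0975 + 0.003620·18.0116 = 0.1368  (Ford)
  w_1 = 0.034146·3.8409 + 0.003620·24.7687 = 0.2208  (Exxon)
  w_2 = 0.034146·3.4687 + 0.003620·18.9593 = 0.1871  (Honeywell)
  w_3 = 0.034146·1.3126 + 0.003620·15.1104 = 0.0995  (Unilever)
  w_4 = 0.034146·2.8249 + 0.003620·15.3997 = 0.1522  (Disney)
  w_5 = 0.034146·0.9665 + 0.003620·19.3991 = 0.1032  (Lockheed)
  w_6 = 0.034146·0.4511 + 0.003620·23.4517 = 0.1003  (JPMorgan)
Σw_i=1.0000  μᵀw=0.1290
σ²=wᵀΣw=λ₁·μ_p+λ₂ = 0.034146·0.129 + 0.003620 = 0.008025 ≈ 0.0080

0.1871


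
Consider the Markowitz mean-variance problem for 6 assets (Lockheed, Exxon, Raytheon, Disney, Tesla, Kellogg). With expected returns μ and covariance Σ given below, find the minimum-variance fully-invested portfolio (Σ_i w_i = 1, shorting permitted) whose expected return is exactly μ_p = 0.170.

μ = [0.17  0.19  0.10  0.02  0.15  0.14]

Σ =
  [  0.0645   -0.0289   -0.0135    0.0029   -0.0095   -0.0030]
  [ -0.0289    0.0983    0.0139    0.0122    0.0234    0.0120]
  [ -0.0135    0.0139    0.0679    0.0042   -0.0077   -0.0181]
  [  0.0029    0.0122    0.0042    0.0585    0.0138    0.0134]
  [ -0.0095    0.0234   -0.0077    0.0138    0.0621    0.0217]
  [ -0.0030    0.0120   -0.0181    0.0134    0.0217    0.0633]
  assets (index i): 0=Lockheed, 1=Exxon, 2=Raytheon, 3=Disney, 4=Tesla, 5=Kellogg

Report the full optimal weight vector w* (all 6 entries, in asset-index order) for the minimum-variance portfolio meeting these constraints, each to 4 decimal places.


0.3745  0.1841  0.2251  -0.1408  0.1674  0.1897

x=Σ⁻¹μ = [4.7997  2.3201  2.9543  -1.6628  2.1523  2.4583]
y=Σ⁻¹𝟙 = [26.9283  8.9846  23.8030  5.3450  12.7772  16.6653]
a=μᵀx=2.185939  b=𝟙ᵀx=13.021809  c=𝟙ᵀy=94.503415  D=ac−b²=37.011238
λ₁=(c·0.170−b)/D = (94.503415·0.170−13.021809)/37.011238 = 0.082239
λ₂=(a−b·0.170)/D = (2.185939−13.021809·0.170)/37.011238 = -0.000750
w* = 0.082239·x + -0.000750·y:
  w_0 = 0.082239·4.7997 + -0.000750·26.9283 = 0.3745  (Lockheed)
  w_1 = 0.082239·2.3201 + -0.000750·8.9846 = 0.1841  (Exxon)
  w_2 = 0.082239·2.9543 + -0.000750·23.8030 = 0.2251  (Raytheon)
  w_3 = 0.082239·-1.6628 + -0.000750·5.3450 = -0.1408  (Disney)
  w_4 = 0.082239·2.1523 + -0.000750·12.7772 = 0.1674  (Tesla)
  w_5 = 0.082239·2.4583 + -0.000750·16.6653 = 0.1897  (Kellogg)
Σw_i=1.0000  μᵀw=0.1700
σ²=wᵀΣw=λ₁·μ_p+λ₂ = 0.082239·0.170 + -0.000750 = 0.013230 ≈ 0.0132


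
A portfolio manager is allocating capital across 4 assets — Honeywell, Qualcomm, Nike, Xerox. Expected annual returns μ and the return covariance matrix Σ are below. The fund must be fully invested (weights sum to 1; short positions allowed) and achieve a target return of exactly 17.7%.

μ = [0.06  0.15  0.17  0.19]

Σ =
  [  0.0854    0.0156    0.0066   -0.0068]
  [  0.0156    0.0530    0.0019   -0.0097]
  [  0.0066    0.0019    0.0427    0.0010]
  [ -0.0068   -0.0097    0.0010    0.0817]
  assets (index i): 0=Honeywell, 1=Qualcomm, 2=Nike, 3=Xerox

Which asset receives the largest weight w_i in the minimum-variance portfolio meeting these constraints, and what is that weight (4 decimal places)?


Nike (0.4247)

p=Σ⁻¹μ = [0.0440  3.1687  3.7712  2.6593]
q=Σ⁻¹𝟙 = [7.8848  18.5086  21.0295  14.8362]
a=μᵀp=1.624321  b=𝟙ᵀp=9.643260  c=𝟙ᵀq=62.259003  D=ac−b²=8.136133
λ₁=(c·0.177−b)/D = (62.259003·0.177−9.643260)/8.136133 = 0.169194
λ₂=(a−b·0.177)/D = (1.624321−9.643260·0.177)/8.136133 = -0.010144
w* = 0.169194·p + -0.010144·q:
  w_0 = 0.169194·0.0440 + -0.010144·7.8848 = -0.0725  (Honeywell)
  w_1 = 0.169194·3.1687 + -0.010144·18.5086 = 0.3484  (Qualcomm)
  w_2 = 0.169194·3.7712 + -0.010144·21.0295 = 0.4247  (Nike)
  w_3 = 0.169194·2.6593 + -0.010144·14.8362 = 0.2994  (Xerox)
Σw_i=1.0000  μᵀw=0.1770
σ²=wᵀΣw=λ₁·μ_p+λ₂ = 0.169194·0.177 + -0.010144 = 0.019803 ≈ 0.0198


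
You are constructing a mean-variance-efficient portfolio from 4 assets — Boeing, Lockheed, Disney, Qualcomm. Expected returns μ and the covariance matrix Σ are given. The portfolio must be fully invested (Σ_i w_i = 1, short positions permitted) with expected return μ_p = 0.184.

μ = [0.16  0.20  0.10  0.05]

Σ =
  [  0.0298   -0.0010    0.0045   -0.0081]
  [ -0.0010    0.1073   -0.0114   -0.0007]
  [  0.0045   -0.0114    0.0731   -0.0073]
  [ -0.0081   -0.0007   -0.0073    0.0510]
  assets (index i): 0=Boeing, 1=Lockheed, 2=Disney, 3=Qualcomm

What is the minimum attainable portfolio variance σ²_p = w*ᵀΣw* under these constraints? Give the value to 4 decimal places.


0.0303

u=Σ⁻¹μ = [5.7896  2.0970  1.5534  2.1511]
v=Σ⁻¹𝟙 = [39.2299  11.5580  15.8907  28.2717]
a=μᵀu=1.608623  b=𝟙ᵀu=11.591034  c=𝟙ᵀv=94.950239  D=ac−b²=18.387102
λ₁=(c·0.184−b)/D = (94.950239·0.184−11.591034)/18.387102 = 0.319779
λ₂=(a−b·0.184)/D = (1.608623−11.591034·0.184)/18.387102 = -0.028505
w* = 0.319779·u + -0.028505·v:
  w_0 = 0.319779·5.7896 + -0.028505·39.2299 = 0.7331  (Boeing)
  w_1 = 0.319779·2.0970 + -0.028505·11.5580 = 0.3411  (Lockheed)
  w_2 = 0.319779·1.5534 + -0.028505·15.8907 = 0.0438  (Disney)
  w_3 = 0.319779·2.1511 + -0.028505·28.2717 = -0.1180  (Qualcomm)
Σw_i=1.0000  μᵀw=0.1840
σ²=wᵀΣw=λ₁·μ_p+λ₂ = 0.319779·0.184 + -0.028505 = 0.030334 ≈ 0.0303


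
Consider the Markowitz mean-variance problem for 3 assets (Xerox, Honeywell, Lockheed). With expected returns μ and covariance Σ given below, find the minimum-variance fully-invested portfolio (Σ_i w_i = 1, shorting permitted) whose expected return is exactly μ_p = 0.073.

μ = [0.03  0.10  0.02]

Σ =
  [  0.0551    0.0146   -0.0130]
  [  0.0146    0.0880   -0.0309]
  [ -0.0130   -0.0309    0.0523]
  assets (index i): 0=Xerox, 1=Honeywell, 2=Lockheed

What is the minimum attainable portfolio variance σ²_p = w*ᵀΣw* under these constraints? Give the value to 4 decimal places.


x=Σ⁻¹μ = [0.4665  1.5570  1.4183]
y=Σ⁻¹𝟙 = [21.3109  20.6953  36.6449]
a=μᵀx=0.198058  b=𝟙ᵀx=3.441756  c=𝟙ᵀy=78.651110  D=ac−b²=3.731770
λ₁=(c·0.073−b)/D = (78.651110·0.073−3.441756)/3.731770 = 0.616269
λ₂=(a−b·0.073)/D = (0.198058−3.441756·0.073)/3.731770 = -0.014253
w* = 0.616269·x + -0.014253·y:
  w_0 = 0.616269·0.4665 + -0.014253·21.3109 = -0.0162  (Xerox)
  w_1 = 0.616269·1.5570 + -0.014253·20.6953 = 0.6645  (Honeywell)
  w_2 = 0.616269·1.4183 + -0.014253·36.6449 = 0.3517  (Lockheed)
Σw_i=1.0000  μᵀw=0.0730
σ²=wᵀΣw=λ₁·μ_p+λ₂ = 0.616269·0.073 + -0.014253 = 0.030734 ≈ 0.0307

0.0307


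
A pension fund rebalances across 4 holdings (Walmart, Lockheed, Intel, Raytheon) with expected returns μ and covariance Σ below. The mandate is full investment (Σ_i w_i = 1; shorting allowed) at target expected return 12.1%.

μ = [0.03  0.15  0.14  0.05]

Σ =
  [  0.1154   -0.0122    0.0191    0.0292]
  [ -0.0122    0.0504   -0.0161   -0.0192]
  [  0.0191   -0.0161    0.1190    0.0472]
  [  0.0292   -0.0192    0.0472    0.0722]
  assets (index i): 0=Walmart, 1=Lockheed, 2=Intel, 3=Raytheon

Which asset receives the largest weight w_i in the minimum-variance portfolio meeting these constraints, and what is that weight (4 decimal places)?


p=Σ⁻¹μ = [0.2543  3.7373  1.3679  0.6893]
q=Σ⁻¹𝟙 = [6.9917  29.0328  5.0962  15.4118]
a=μᵀp=0.794191  b=𝟙ᵀp=6.048734  c=𝟙ᵀq=56.532503  D=ac−b²=8.310434
λ₁=(c·0.121−b)/D = (56.532503·0.121−6.048734)/8.310434 = 0.095266
λ₂=(a−b·0.121)/D = (0.794191−6.048734·0.121)/8.310434 = 0.007496
w* = 0.095266·p + 0.007496·q:
  w_0 = 0.095266·0.2543 + 0.007496·6.9917 = 0.0766  (Walmart)
  w_1 = 0.095266·3.7373 + 0.007496·29.0328 = 0.5737  (Lockheed)
  w_2 = 0.095266·1.3679 + 0.007496·5.0962 = 0.1685  (Intel)
  w_3 = 0.095266·0.6893 + 0.007496·15.4118 = 0.1812  (Raytheon)
Σw_i=1.0000  μᵀw=0.1210
σ²=wᵀΣw=λ₁·μ_p+λ₂ = 0.095266·0.121 + 0.007496 = 0.019023 ≈ 0.0190

Lockheed (0.5737)


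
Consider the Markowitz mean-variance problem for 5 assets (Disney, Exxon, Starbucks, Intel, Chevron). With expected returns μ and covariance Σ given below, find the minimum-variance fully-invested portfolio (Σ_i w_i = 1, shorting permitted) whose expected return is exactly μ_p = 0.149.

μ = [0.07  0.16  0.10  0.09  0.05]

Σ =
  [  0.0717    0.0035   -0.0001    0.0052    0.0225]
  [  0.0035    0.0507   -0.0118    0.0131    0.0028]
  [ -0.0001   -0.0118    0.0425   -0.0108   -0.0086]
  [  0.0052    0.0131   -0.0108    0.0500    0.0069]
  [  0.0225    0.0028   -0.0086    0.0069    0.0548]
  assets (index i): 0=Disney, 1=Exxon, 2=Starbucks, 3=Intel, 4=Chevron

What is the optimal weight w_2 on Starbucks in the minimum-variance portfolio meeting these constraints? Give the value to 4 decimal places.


u=Σ⁻¹μ = [0.3820  3.5963  3.9436  1.5322  0.9978]
v=Σ⁻¹𝟙 = [5.7612  22.2437  38.3387  19.3246  18.3296]
a=μᵀu=1.184291  b=𝟙ᵀu=10.451841  c=𝟙ᵀv=103.997816  D=ac−b²=13.922712
λ₁=(c·0.149−b)/D = (103.997816·0.149−10.451841)/13.922712 = 0.362274
λ₂=(a−b·0.149)/D = (1.184291−10.451841·0.149)/13.922712 = -0.026793
w* = 0.362274·u + -0.026793·v:
  w_0 = 0.362274·0.3820 + -0.026793·5.7612 = -0.0160  (Disney)
  w_1 = 0.362274·3.5963 + -0.026793·22.2437 = 0.7069  (Exxon)
  w_2 = 0.362274·3.9436 + -0.026793·38.3387 = 0.4014  (Starbucks)
  w_3 = 0.362274·1.5322 + -0.026793·19.3246 = 0.0373  (Intel)
  w_4 = 0.362274·0.9978 + -0.026793·18.3296 = -0.1296  (Chevron)
Σw_i=1.0000  μᵀw=0.1490
σ²=wᵀΣw=λ₁·μ_p+λ₂ = 0.362274·0.149 + -0.026793 = 0.027186 ≈ 0.0272

0.4014


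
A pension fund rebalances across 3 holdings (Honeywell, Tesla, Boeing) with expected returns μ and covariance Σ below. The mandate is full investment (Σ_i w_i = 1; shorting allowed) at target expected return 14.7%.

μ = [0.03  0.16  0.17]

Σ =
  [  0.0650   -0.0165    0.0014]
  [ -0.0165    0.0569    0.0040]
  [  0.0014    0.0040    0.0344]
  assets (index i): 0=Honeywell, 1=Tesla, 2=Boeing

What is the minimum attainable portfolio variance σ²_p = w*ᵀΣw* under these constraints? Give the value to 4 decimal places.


u=Σ⁻¹μ = [1.0744  2.8021  4.5723]
v=Σ⁻¹𝟙 = [20.3293  21.6615  25.7236]
a=μᵀu=1.257855  b=𝟙ᵀu=8.448732  c=𝟙ᵀv=67.714366  D=ac−b²=13.793751
λ₁=(c·0.147−b)/D = (67.714366·0.147−8.448732)/13.793751 = 0.109128
λ₂=(a−b·0.147)/D = (1.257855−8.448732·0.147)/13.793751 = 0.001152
w* = 0.109128·u + 0.001152·v:
  w_0 = 0.109128·1.0744 + 0.001152·20.3293 = 0.1407  (Honeywell)
  w_1 = 0.109128·2.8021 + 0.001152·21.6615 = 0.3307  (Tesla)
  w_2 = 0.109128·4.5723 + 0.001152·25.7236 = 0.5286  (Boeing)
Σw_i=1.0000  μᵀw=0.1470
σ²=wᵀΣw=λ₁·μ_p+λ₂ = 0.109128·0.147 + 0.001152 = 0.017194 ≈ 0.0172

0.0172


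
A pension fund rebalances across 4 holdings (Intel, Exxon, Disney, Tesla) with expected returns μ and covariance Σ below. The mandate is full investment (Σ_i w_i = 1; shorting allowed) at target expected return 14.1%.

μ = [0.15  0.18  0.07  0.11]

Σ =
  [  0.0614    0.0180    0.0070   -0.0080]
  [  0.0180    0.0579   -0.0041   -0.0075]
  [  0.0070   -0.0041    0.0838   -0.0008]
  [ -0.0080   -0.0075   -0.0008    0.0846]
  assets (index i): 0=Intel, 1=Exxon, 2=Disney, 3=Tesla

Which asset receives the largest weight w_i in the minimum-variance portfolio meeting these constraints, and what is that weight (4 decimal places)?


p=Σ⁻¹μ = [1.7349  2.8529  0.8464  1.7252]
q=Σ⁻¹𝟙 = [12.0647  16.2401  11.8585  14.5131]
a=μᵀp=1.022780  b=𝟙ᵀp=7.159460  c=𝟙ᵀq=54.676390  D=ac−b²=4.664076
λ₁=(c·0.141−b)/D = (54.676390·0.141−7.159460)/4.664076 = 0.117904
λ₂=(a−b·0.141)/D = (1.022780−7.159460·0.141)/4.664076 = 0.002851
w* = 0.117904·p + 0.002851·q:
  w_0 = 0.117904·1.7349 + 0.002851·12.0647 = 0.2389  (Intel)
  w_1 = 0.117904·2.8529 + 0.002851·16.2401 = 0.3827  (Exxon)
  w_2 = 0.117904·0.8464 + 0.002851·11.8585 = 0.1336  (Disney)
  w_3 = 0.117904·1.7252 + 0.002851·14.5131 = 0.2448  (Tesla)
Σw_i=1.0000  μᵀw=0.1410
σ²=wᵀΣw=λ₁·μ_p+λ₂ = 0.117904·0.141 + 0.002851 = 0.019475 ≈ 0.0195

Exxon (0.3827)


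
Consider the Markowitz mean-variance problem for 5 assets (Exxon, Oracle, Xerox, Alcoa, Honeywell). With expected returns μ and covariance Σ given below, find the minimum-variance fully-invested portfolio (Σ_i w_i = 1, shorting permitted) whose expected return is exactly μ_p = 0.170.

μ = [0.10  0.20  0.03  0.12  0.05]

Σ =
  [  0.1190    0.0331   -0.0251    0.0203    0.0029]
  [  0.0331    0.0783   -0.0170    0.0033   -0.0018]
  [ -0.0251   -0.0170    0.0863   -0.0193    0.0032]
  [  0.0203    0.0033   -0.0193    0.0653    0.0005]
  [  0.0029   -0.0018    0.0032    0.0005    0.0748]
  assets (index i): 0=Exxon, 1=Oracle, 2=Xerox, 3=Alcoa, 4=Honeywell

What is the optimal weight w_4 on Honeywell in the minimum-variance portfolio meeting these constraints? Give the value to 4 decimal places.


-0.0126

x=Σ⁻¹μ = [-0.0258  2.7813  1.3315  2.0936  0.6654]
y=Σ⁻¹𝟙 = [5.0345  14.4003  19.6095  18.7207  12.5563]
a=μᵀx=0.878137  b=𝟙ᵀx=6.846096  c=𝟙ᵀy=70.321317  D=ac−b²=14.882695
λ₁=(c·0.170−b)/D = (70.321317·0.170−6.846096)/14.882695 = 0.343253
λ₂=(a−b·0.170)/D = (0.878137−6.846096·0.170)/14.882695 = -0.019197
w* = 0.343253·x + -0.019197·y:
  w_0 = 0.343253·-0.0258 + -0.019197·5.0345 = -0.1055  (Exxon)
  w_1 = 0.343253·2.7813 + -0.019197·14.4003 = 0.6783  (Oracle)
  w_2 = 0.343253·1.3315 + -0.019197·19.6095 = 0.0806  (Xerox)
  w_3 = 0.343253·2.0936 + -0.019197·18.7207 = 0.3593  (Alcoa)
  w_4 = 0.343253·0.6654 + -0.019197·12.5563 = -0.0126  (Honeywell)
Σw_i=1.0000  μᵀw=0.1700
σ²=wᵀΣw=λ₁·μ_p+λ₂ = 0.343253·0.170 + -0.019197 = 0.039156 ≈ 0.0392


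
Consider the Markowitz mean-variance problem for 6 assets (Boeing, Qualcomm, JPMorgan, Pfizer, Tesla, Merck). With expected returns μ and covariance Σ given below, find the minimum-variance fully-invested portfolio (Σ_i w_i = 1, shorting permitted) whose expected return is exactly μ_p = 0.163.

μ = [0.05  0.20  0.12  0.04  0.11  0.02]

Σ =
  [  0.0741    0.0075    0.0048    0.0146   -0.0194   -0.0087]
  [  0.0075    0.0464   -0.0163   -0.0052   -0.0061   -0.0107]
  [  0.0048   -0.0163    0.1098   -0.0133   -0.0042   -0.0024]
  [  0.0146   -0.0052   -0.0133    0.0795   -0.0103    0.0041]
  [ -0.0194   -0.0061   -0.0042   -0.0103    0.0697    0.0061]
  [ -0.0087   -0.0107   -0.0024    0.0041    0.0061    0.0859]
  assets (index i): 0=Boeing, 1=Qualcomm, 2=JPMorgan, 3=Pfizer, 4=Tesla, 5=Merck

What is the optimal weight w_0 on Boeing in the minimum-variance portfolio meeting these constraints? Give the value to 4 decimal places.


p=Σ⁻¹μ = [0.4106  5.6905  2.2069  1.4475  2.4673  0.8006]
q=Σ⁻¹𝟙 = [13.4406  33.8225  16.8698  17.3799  23.3026  15.2028]
a=μᵀp=1.768772  b=𝟙ᵀp=13.023440  c=𝟙ᵀq=120.018086  D=ac−b²=42.674689
λ₁=(c·0.163−b)/D = (120.018086·0.163−13.023440)/42.674689 = 0.153241
λ₂=(a−b·0.163)/D = (1.768772−13.023440·0.163)/42.674689 = -0.008296
w* = 0.153241·p + -0.008296·q:
  w_0 = 0.153241·0.4106 + -0.008296·13.4406 = -0.0486  (Boeing)
  w_1 = 0.153241·5.6905 + -0.008296·33.8225 = 0.5914  (Qualcomm)
  w_2 = 0.153241·2.2069 + -0.008296·16.8698 = 0.1982  (JPMorgan)
  w_3 = 0.153241·1.4475 + -0.008296·17.3799 = 0.0776  (Pfizer)
  w_4 = 0.153241·2.4673 + -0.008296·23.3026 = 0.1848  (Tesla)
  w_5 = 0.153241·0.8006 + -0.008296·15.2028 = -0.0034  (Merck)
Σw_i=1.0000  μᵀw=0.1630
σ²=wᵀΣw=λ₁·μ_p+λ₂ = 0.153241·0.163 + -0.008296 = 0.016682 ≈ 0.0167

-0.0486


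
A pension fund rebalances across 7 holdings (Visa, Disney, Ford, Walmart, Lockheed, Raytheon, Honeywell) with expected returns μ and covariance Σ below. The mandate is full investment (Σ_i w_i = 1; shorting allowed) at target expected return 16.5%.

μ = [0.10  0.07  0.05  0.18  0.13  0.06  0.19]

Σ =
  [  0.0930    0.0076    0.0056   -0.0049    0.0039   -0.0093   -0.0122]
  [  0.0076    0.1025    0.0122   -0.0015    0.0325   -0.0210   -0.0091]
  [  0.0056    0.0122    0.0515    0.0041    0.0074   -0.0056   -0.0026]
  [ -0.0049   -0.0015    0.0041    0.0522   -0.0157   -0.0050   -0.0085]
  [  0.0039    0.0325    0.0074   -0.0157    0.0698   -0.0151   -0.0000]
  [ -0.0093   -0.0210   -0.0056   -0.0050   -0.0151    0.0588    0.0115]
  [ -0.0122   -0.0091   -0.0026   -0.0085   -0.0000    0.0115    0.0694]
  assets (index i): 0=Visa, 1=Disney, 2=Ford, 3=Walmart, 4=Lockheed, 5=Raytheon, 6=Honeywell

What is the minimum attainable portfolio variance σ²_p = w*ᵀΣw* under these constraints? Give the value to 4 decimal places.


g=Σ⁻¹μ = [1.8385  0.2957  0.2052  5.3438  3.2469  2.0554  3.4213]
h=Σ⁻¹𝟙 = [15.1941  7.9628  14.2360  31.7979  21.5472  28.3551  17.8536]
a=μᵀg=2.372168  b=𝟙ᵀg=16.406863  c=𝟙ᵀh=136.946758  D=ac−b²=55.675560
λ₁=(c·0.165−b)/D = (136.946758·0.165−16.406863)/55.675560 = 0.111168
λ₂=(a−b·0.165)/D = (2.372168−16.406863·0.165)/55.675560 = -0.006016
w* = 0.111168·g + -0.006016·h:
  w_0 = 0.111168·1.8385 + -0.006016·15.1941 = 0.1130  (Visa)
  w_1 = 0.111168·0.2957 + -0.006016·7.9628 = -0.0150  (Disney)
  w_2 = 0.111168·0.2052 + -0.006016·14.2360 = -0.0628  (Ford)
  w_3 = 0.111168·5.3438 + -0.006016·31.7979 = 0.4028  (Walmart)
  w_4 = 0.111168·3.2469 + -0.006016·21.5472 = 0.2313  (Lockheed)
  w_5 = 0.111168·2.0554 + -0.006016·28.3551 = 0.0579  (Raytheon)
  w_6 = 0.111168·3.4213 + -0.006016·17.8536 = 0.2729  (Honeywell)
Σw_i=1.0000  μᵀw=0.1650
σ²=wᵀΣw=λ₁·μ_p+λ₂ = 0.111168·0.165 + -0.006016 = 0.012326 ≈ 0.0123

0.0123


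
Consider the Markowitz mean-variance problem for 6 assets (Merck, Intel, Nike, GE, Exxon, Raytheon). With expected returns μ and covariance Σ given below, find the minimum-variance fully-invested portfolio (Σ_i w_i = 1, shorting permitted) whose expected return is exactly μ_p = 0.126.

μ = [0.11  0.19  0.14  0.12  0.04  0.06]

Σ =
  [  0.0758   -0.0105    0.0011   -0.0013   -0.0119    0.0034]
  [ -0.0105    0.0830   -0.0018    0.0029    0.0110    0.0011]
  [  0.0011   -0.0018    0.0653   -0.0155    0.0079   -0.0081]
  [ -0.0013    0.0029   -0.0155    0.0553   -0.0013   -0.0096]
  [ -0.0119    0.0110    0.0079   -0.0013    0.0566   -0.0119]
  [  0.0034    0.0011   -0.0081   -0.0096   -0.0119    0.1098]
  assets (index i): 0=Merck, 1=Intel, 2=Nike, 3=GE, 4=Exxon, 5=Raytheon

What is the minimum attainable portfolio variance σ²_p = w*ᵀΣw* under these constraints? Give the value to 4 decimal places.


p=Σ⁻¹μ = [1.8252  2.3975  2.9835  3.1105  0.4922  1.0113]
q=Σ⁻¹𝟙 = [17.3358  10.9298  21.0798  26.8146  19.9147  14.5190]
a=μᵀp=1.527618  b=𝟙ᵀp=11.820253  c=𝟙ᵀq=110.593731  D=ac−b²=29.226602
λ₁=(c·0.126−b)/D = (110.593731·0.126−11.820253)/29.226602 = 0.072350
λ₂=(a−b·0.126)/D = (1.527618−11.820253·0.126)/29.226602 = 0.001309
w* = 0.072350·p + 0.001309·q:
  w_0 = 0.072350·1.8252 + 0.001309·17.3358 = 0.1548  (Merck)
  w_1 = 0.072350·2.3975 + 0.001309·10.9298 = 0.1878  (Intel)
  w_2 = 0.072350·2.9835 + 0.001309·21.0798 = 0.2435  (Nike)
  w_3 = 0.072350·3.1105 + 0.001309·26.8146 = 0.2602  (GE)
  w_4 = 0.072350·0.4922 + 0.001309·19.9147 = 0.0617  (Exxon)
  w_5 = 0.072350·1.0113 + 0.001309·14.5190 = 0.0922  (Raytheon)
Σw_i=1.0000  μᵀw=0.1260
σ²=wᵀΣw=λ₁·μ_p+λ₂ = 0.072350·0.126 + 0.001309 = 0.010425 ≈ 0.0104

0.0104


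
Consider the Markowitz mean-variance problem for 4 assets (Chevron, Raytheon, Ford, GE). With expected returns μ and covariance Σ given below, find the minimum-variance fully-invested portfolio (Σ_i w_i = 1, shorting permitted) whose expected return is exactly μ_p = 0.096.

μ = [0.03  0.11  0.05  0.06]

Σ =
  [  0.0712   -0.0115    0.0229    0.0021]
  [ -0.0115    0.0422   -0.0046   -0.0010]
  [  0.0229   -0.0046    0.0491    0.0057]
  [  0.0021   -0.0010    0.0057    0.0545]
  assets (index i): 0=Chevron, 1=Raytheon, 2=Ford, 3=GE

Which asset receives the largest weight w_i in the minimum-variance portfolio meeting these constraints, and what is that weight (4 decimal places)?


Raytheon (0.7405)

u=Σ⁻¹μ = [0.5657  2.8840  0.9042  1.0375]
v=Σ⁻¹𝟙 = [13.5164  29.3988  14.8651  16.8125]
a=μᵀu=0.441666  b=𝟙ᵀu=5.391373  c=𝟙ᵀv=74.592908  D=ac−b²=3.878240
λ₁=(c·0.096−b)/D = (74.592908·0.096−5.391373)/3.878240 = 0.456276
λ₂=(a−b·0.096)/D = (0.441666−5.391373·0.096)/3.878240 = -0.019572
w* = 0.456276·u + -0.019572·v:
  w_0 = 0.456276·0.5657 + -0.019572·13.5164 = -0.0064  (Chevron)
  w_1 = 0.456276·2.8840 + -0.019572·29.3988 = 0.7405  (Raytheon)
  w_2 = 0.456276·0.9042 + -0.019572·14.8651 = 0.1216  (Ford)
  w_3 = 0.456276·1.0375 + -0.019572·16.8125 = 0.1443  (GE)
Σw_i=1.0000  μᵀw=0.0960
σ²=wᵀΣw=λ₁·μ_p+λ₂ = 0.456276·0.096 + -0.019572 = 0.024230 ≈ 0.0242


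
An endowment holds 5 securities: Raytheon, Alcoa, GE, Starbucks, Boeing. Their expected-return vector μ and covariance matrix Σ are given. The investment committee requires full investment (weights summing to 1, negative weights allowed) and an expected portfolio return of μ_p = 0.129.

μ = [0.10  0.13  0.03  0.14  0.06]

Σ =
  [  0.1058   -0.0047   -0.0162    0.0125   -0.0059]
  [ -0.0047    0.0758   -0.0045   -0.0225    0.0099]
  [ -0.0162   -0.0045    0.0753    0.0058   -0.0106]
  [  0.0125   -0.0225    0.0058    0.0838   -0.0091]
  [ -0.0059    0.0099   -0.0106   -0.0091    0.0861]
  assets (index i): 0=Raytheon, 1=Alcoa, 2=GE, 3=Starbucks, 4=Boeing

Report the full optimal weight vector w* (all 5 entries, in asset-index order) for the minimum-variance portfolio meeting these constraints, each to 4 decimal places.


x=Σ⁻¹μ = [0.9396  2.3632  0.6855  2.2052  0.8070]
y=Σ⁻¹𝟙 = [11.9461  17.6449  17.7318  15.2029  14.1940]
a=μᵀx=0.778881  b=𝟙ᵀx=7.000452  c=𝟙ᵀy=76.719748  D=ac−b²=10.749257
λ₁=(c·0.129−b)/D = (76.719748·0.129−7.000452)/10.749257 = 0.269451
λ₂=(a−b·0.129)/D = (0.778881−7.000452·0.129)/10.749257 = -0.011552
w* = 0.269451·x + -0.011552·y:
  w_0 = 0.269451·0.9396 + -0.011552·11.9461 = 0.1152  (Raytheon)
  w_1 = 0.269451·2.3632 + -0.011552·17.6449 = 0.4329  (Alcoa)
  w_2 = 0.269451·0.6855 + -0.011552·17.7318 = -0.0201  (GE)
  w_3 = 0.269451·2.2052 + -0.011552·15.2029 = 0.4186  (Starbucks)
  w_4 = 0.269451·0.8070 + -0.011552·14.1940 = 0.0535  (Boeing)
Σw_i=1.0000  μᵀw=0.1290
σ²=wᵀΣw=λ₁·μ_p+λ₂ = 0.269451·0.129 + -0.011552 = 0.023207 ≈ 0.0232

0.1152  0.4329  -0.0201  0.4186  0.0535


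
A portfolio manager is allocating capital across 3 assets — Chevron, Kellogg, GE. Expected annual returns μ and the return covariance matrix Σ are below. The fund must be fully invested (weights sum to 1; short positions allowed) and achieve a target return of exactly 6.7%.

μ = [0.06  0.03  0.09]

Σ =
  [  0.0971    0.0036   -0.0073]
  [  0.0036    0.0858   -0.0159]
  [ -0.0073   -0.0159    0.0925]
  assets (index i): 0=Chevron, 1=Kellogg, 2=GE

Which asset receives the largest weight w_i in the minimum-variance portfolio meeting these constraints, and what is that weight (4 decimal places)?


GE (0.4706)

p=Σ⁻¹μ = [0.6824  0.5281  1.1176]
q=Σ⁻¹𝟙 = [10.8424  13.8017  14.0389]
a=μᵀp=0.157370  b=𝟙ᵀp=2.328095  c=𝟙ᵀq=38.682985  D=ac−b²=0.667516
λ₁=(c·0.067−b)/D = (38.682985·0.067−2.328095)/0.667516 = 0.394995
λ₂=(a−b·0.067)/D = (0.157370−2.328095·0.067)/0.667516 = 0.002079
w* = 0.394995·p + 0.002079·q:
  w_0 = 0.394995·0.6824 + 0.002079·10.8424 = 0.2921  (Chevron)
  w_1 = 0.394995·0.5281 + 0.002079·13.8017 = 0.2373  (Kellogg)
  w_2 = 0.394995·1.1176 + 0.002079·14.0389 = 0.4706  (GE)
Σw_i=1.0000  μᵀw=0.0670
σ²=wᵀΣw=λ₁·μ_p+λ₂ = 0.394995·0.067 + 0.002079 = 0.028543 ≈ 0.0285


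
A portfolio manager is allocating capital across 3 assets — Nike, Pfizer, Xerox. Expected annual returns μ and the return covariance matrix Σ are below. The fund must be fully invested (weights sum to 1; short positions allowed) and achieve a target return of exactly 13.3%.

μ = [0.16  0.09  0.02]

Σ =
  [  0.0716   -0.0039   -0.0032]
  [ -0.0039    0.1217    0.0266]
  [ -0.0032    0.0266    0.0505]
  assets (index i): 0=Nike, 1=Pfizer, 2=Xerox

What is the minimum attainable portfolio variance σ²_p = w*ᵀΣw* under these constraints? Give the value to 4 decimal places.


g=Σ⁻¹μ = [2.2831  0.7849  0.1273]
h=Σ⁻¹𝟙 = [15.0396  4.7040  18.2772]
a=μᵀg=0.438476  b=𝟙ᵀg=3.195237  c=𝟙ᵀh=38.020810  D=ac−b²=6.461671
λ₁=(c·0.133−b)/D = (38.020810·0.133−3.195237)/6.461671 = 0.288088
λ₂=(a−b·0.133)/D = (0.438476−3.195237·0.133)/6.461671 = 0.002091
w* = 0.288088·g + 0.002091·h:
  w_0 = 0.288088·2.2831 + 0.002091·15.0396 = 0.6892  (Nike)
  w_1 = 0.288088·0.7849 + 0.002091·4.7040 = 0.2359  (Pfizer)
  w_2 = 0.288088·0.1273 + 0.002091·18.2772 = 0.0749  (Xerox)
Σw_i=1.0000  μᵀw=0.1330
σ²=wᵀΣw=λ₁·μ_p+λ₂ = 0.288088·0.133 + 0.002091 = 0.040406 ≈ 0.0404

0.0404


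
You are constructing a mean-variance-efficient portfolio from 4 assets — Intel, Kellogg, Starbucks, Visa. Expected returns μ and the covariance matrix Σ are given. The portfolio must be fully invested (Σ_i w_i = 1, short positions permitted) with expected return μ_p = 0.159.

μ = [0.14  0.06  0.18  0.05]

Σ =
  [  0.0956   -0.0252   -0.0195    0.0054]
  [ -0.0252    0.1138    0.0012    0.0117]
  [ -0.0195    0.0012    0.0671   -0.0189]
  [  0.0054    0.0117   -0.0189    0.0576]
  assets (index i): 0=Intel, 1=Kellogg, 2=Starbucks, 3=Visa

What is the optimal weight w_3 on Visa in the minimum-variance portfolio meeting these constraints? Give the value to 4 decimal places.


x=Σ⁻¹μ = [2.3703  0.8328  3.8462  1.7387]
y=Σ⁻¹𝟙 = [17.1434  10.0233  25.9701  22.2394]
a=μᵀx=1.161069  b=𝟙ᵀx=8.788060  c=𝟙ᵀy=75.376158  D=ac−b²=10.286905
λ₁=(c·0.159−b)/D = (75.376158·0.159−8.788060)/10.286905 = 0.310759
λ₂=(a−b·0.159)/D = (1.161069−8.788060·0.159)/10.286905 = -0.022964
w* = 0.310759·x + -0.022964·y:
  w_0 = 0.310759·2.3703 + -0.022964·17.1434 = 0.3429  (Intel)
  w_1 = 0.310759·0.8328 + -0.022964·10.0233 = 0.0286  (Kellogg)
  w_2 = 0.310759·3.8462 + -0.022964·25.9701 = 0.5989  (Starbucks)
  w_3 = 0.310759·1.7387 + -0.022964·22.2394 = 0.0296  (Visa)
Σw_i=1.0000  μᵀw=0.1590
σ²=wᵀΣw=λ₁·μ_p+λ₂ = 0.310759·0.159 + -0.022964 = 0.026446 ≈ 0.0264

0.0296


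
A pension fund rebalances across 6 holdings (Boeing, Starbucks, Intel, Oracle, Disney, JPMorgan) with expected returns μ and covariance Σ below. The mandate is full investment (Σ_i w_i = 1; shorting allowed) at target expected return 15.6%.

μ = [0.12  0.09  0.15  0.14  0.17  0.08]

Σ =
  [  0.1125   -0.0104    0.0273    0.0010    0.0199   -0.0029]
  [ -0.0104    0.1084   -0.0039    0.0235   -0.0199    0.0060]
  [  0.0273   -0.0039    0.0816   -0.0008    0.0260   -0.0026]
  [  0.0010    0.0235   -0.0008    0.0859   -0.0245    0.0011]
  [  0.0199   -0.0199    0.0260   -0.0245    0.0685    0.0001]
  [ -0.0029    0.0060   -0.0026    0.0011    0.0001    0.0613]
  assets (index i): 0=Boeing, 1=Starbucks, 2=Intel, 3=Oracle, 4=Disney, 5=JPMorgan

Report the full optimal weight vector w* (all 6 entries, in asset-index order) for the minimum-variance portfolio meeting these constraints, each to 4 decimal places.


p=Σ⁻¹μ = [0.4135  0.9157  0.8086  2.2581  3.1266  1.2237]
q=Σ⁻¹𝟙 = [5.3727  9.4379  5.5824  14.1861  18.7117  15.5953]
a=μᵀp=1.198870  b=𝟙ᵀp=8.746169  c=𝟙ᵀq=68.886139  D=ac−b²=6.090055
λ₁=(c·0.156−b)/D = (68.886139·0.156−8.746169)/6.090055 = 0.328416
λ₂=(a−b·0.156)/D = (1.198870−8.746169·0.156)/6.090055 = -0.027181
w* = 0.328416·p + -0.027181·q:
  w_0 = 0.328416·0.4135 + -0.027181·5.3727 = -0.0102  (Boeing)
  w_1 = 0.328416·0.9157 + -0.027181·9.4379 = 0.0442  (Starbucks)
  w_2 = 0.328416·0.8086 + -0.027181·5.5824 = 0.1138  (Intel)
  w_3 = 0.328416·2.2581 + -0.027181·14.1861 = 0.3560  (Oracle)
  w_4 = 0.328416·3.1266 + -0.027181·18.7117 = 0.5182  (Disney)
  w_5 = 0.328416·1.2237 + -0.027181·15.5953 = -0.0220  (JPMorgan)
Σw_i=1.0000  μᵀw=0.1560
σ²=wᵀΣw=λ₁·μ_p+λ₂ = 0.328416·0.156 + -0.027181 = 0.024052 ≈ 0.0241

-0.0102  0.0442  0.1138  0.3560  0.5182  -0.0220


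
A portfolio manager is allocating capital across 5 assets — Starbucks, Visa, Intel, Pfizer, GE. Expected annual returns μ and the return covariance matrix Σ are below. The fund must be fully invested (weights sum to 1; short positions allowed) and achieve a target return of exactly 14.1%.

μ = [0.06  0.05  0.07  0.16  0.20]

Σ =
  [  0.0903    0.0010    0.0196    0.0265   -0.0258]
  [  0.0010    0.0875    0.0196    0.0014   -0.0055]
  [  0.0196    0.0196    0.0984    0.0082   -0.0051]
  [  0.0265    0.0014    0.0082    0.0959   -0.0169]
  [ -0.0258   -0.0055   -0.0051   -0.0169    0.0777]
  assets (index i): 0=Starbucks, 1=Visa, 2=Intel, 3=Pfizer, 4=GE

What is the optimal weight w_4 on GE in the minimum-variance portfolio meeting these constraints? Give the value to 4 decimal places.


u=Σ⁻¹μ = [0.9653  0.6523  0.4020  1.9556  3.3924]
v=Σ⁻¹𝟙 = [12.6461  11.1395  5.6578  9.8776  20.3774]
a=μᵀu=1.110061  b=𝟙ᵀu=7.367697  c=𝟙ᵀv=59.698535  D=ac−b²=11.986041
λ₁=(c·0.141−b)/D = (59.698535·0.141−7.367697)/11.986041 = 0.087585
λ₂=(a−b·0.141)/D = (1.110061−7.367697·0.141)/11.986041 = 0.005942
w* = 0.087585·u + 0.005942·v:
  w_0 = 0.087585·0.9653 + 0.005942·12.6461 = 0.1597  (Starbucks)
  w_1 = 0.087585·0.6523 + 0.005942·11.1395 = 0.1233  (Visa)
  w_2 = 0.087585·0.4020 + 0.005942·5.6578 = 0.0688  (Intel)
  w_3 = 0.087585·1.9556 + 0.005942·9.8776 = 0.2300  (Pfizer)
  w_4 = 0.087585·3.3924 + 0.005942·20.3774 = 0.4182  (GE)
Σw_i=1.0000  μᵀw=0.1410
σ²=wᵀΣw=λ₁·μ_p+λ₂ = 0.087585·0.141 + 0.005942 = 0.018291 ≈ 0.0183

0.4182
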